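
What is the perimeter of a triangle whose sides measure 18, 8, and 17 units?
Perimeter = sum of all sides
Perimeter = 18 + 8 + 17
Perimeter = 43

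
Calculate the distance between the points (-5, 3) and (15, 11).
Using the distance formula: d = sqrt((x₂-x₁)² + (y₂-y₁)²)
dx = 15 - (-5) = 20
dy = 11 - 3 = 8
d = sqrt(20² + 8²) = sqrt(400 + 64) = sqrt(464) = 21.54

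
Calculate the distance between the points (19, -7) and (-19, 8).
Using the distance formula: d = sqrt((x₂-x₁)² + (y₂-y₁)²)
dx = (-19) - 19 = -38
dy = 8 - (-7) = 15
d = sqrt((-38)² + 15²) = sqrt(1444 + 225) = sqrt(1669) = 40.85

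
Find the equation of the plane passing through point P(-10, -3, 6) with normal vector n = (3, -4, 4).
d = n·P = (3)(-10) + (-4)(-3) + (4)(6) = 6
Plane: 3x - 4y + 4z = 6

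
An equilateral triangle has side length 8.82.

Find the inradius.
For an equilateral triangle, r = s/(2√3) where s is the side.
r = 8.82/(2√3) = 8.82/3.464102 = 2.546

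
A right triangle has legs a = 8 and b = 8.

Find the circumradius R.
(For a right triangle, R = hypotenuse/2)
Hypotenuse c = √(8² + 8²) = √128 = 11.3137
R = c/2 = 5.657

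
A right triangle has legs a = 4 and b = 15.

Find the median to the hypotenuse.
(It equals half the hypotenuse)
Hypotenuse c = √(4² + 15²) = √241 = 15.5242
Median to hypotenuse = c/2 = 7.762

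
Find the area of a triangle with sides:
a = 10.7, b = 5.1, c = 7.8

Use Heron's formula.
s = (a+b+c)/2 = (10.7+5.1+7.8)/2 = 11.8
A = √(s(s-a)(s-b)(s-c)) = √(11.8·1.1·6.7·4)
A = √347.864 = 18.65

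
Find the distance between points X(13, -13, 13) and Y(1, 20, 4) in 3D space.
d = √[(-12)² + (33)² + (-9)²] = √1314 = 36.25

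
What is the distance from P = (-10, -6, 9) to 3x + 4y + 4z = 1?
d = |3(-10) + 4(-6) + 4(9) - (1)| / √(3² + 4² + 4²) = 19/√41 = 2.967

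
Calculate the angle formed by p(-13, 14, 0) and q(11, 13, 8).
p·q = 39, |p|² = 365, |q|² = 354
cos θ = 39/√129210 ≈ 0.1085
θ ≈ 83.77°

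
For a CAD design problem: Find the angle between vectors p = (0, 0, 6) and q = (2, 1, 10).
p·q = 60, |p|² = 36, |q|² = 105
cos θ = 60/√3780 ≈ 0.9759
θ ≈ 12.6°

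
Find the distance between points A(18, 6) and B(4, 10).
Using the distance formula: d = sqrt((x₂-x₁)² + (y₂-y₁)²)
dx = 4 - 18 = -14
dy = 10 - 6 = 4
d = sqrt((-14)² + 4²) = sqrt(196 + 16) = sqrt(212) = 14.56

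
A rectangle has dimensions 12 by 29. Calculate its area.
Area = length * width
Area = 12 * 29
Area = 348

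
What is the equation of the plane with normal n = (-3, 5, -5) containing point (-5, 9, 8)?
d = n·P = (-3)(-5) + (5)(9) + (-5)(8) = 20
Plane: -3x + 5y - 5z = 20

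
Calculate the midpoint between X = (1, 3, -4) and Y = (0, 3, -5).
Midpoint = ((1+0)/2, (3+3)/2, (-4-5)/2) = (0.5, 3, -4.5)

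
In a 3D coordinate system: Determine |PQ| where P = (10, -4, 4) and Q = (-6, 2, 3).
d = √[(-16)² + (6)² + (-1)²] = √293 = 17.12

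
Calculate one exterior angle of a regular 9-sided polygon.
Exterior angle of a regular n-gon = 360/n
Exterior angle = 360/9
Exterior angle = 40 degrees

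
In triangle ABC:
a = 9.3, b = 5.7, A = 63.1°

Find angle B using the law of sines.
sin(B)/b = sin(A)/a
sin(B) = b·sin(A)/a = 5.7·sin(63.1°)/9.3 = 0.546586
B = arcsin(0.546586) = 33.13°  (b ≤ a, so B ≤ A and the acute solution is unique)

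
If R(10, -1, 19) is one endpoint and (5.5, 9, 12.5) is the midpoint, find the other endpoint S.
S = (2×5.5 - 10, 2×9 - (-1), 2×12.5 - 19) = (1, 19, 6)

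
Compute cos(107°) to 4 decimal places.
cos(107 degrees) = -0.2924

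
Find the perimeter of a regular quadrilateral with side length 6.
Perimeter = number of sides * side length
Perimeter = 4 * 6
Perimeter = 24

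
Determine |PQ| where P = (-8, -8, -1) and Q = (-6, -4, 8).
d = √[(2)² + (4)² + (9)²] = √101 = 10.05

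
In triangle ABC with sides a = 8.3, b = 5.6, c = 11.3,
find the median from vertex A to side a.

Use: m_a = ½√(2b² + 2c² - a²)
m_a = ½√(2·5.6² + 2·11.3² - 8.3²)
m_a = ½√(62.72 + 255.38 - 68.89) = ½√249.21 = 7.893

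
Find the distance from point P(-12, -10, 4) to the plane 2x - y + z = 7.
d = |2(-12) + (-1)(-10) + 1(4) - (7)| / √(2² + (-1)² + 1²) = 17/√6 = 6.94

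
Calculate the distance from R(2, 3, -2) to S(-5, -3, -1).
d = √[(-7)² + (-6)² + (1)²] = √86 = 9.274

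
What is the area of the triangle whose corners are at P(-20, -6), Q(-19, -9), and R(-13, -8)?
Using the coordinate formula: Area = (1/2)|x₁(y₂-y₃) + x₂(y₃-y₁) + x₃(y₁-y₂)|
Area = (1/2)|(-20)((-9)-(-8)) + (-19)((-8)-(-6)) + (-13)((-6)-(-9))|
Area = (1/2)|(-20)*(-1) + (-19)*(-2) + (-13)*3|
Area = (1/2)|20 + 38 + (-39)|
Area = (1/2)*19 = 9.50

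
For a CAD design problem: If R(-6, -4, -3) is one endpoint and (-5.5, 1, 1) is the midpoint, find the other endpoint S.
S = (2×(-5.5) - (-6), 2×1 - (-4), 2×1 - (-3)) = (-5, 6, 5)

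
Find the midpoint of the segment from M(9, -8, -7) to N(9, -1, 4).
Midpoint = ((9+9)/2, (-8-1)/2, (-7+4)/2) = (9, -4.5, -1.5)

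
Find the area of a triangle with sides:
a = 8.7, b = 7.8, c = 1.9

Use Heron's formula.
s = (a+b+c)/2 = (8.7+7.8+1.9)/2 = 9.2
A = √(s(s-a)(s-b)(s-c)) = √(9.2·0.5·1.4·7.3)
A = √47.012 = 6.857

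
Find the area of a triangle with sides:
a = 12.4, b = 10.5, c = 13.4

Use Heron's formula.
s = (a+b+c)/2 = (12.4+10.5+13.4)/2 = 18.15
A = √(s(s-a)(s-b)(s-c)) = √(18.15·5.75·7.65·4.75)
A = √3792.27 = 61.58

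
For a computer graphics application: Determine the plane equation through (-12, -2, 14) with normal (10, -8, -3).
d = n·P = (10)(-12) + (-8)(-2) + (-3)(14) = -146
Plane: 10x - 8y - 3z = -146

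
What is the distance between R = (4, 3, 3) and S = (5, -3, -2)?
d = √[(1)² + (-6)² + (-5)²] = √62 = 7.874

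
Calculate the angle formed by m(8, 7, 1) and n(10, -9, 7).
m·n = 24, |m|² = 114, |n|² = 230
cos θ = 24/√26220 ≈ 0.1482
θ ≈ 81.48°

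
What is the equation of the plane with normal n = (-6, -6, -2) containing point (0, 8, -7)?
d = n·P = (-6)(0) + (-6)(8) + (-2)(-7) = -34
Plane: -6x - 6y - 2z = -34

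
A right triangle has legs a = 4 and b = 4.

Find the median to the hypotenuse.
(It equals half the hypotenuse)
Hypotenuse c = √(4² + 4²) = √32 = 5.65685
Median to hypotenuse = c/2 = 2.828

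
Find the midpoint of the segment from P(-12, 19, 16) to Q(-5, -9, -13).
Midpoint = ((-12-5)/2, (19-9)/2, (16-13)/2) = (-8.5, 5, 1.5)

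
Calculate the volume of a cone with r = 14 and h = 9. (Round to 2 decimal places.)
Volume = (1/3) * pi * r² * h
Volume = (1/3) * pi * 14² * 9
Volume = (1/3) * pi * 196 * 9
Volume = (1/3) * pi * 1764
Volume = 1847.26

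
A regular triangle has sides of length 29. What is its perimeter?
Perimeter = number of sides * side length
Perimeter = 3 * 29
Perimeter = 87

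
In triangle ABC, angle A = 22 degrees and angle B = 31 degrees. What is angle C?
Sum of angles in a triangle = 180 degrees
Third angle = 180 - 22 - 31
Third angle = 127 degrees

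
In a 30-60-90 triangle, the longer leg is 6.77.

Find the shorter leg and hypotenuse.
In a 30-60-90 triangle, sides are in ratio 1 : √3 : 2.
Long leg = short leg·√3  →  short leg = 6.77/√3 = 3.909
Hypotenuse = 2·(short leg) = 2·6.77/√3 = 7.817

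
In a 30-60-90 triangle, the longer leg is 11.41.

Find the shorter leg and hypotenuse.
In a 30-60-90 triangle, sides are in ratio 1 : √3 : 2.
Long leg = short leg·√3  →  short leg = 11.41/√3 = 6.588
Hypotenuse = 2·(short leg) = 2·11.41/√3 = 13.18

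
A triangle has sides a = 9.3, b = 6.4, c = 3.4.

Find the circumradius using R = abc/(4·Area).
s = (a+b+c)/2 = 9.55
Area = √(s(s-a)(s-b)(s-c)) = √(9.55·0.25·3.15·6.15) = 6.80087
R = abc/(4·Area) = (9.3·6.4·3.4)/(4·6.80087) = 202.368/27.20348 = 7.439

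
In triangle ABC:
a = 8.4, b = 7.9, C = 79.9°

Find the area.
Using A = ½ab·sin(C):
A = ½·8.4·7.9·sin(79.9°) = ½·66.36·0.984503 = 32.67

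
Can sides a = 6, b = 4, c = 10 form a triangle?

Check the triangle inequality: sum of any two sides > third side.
No: 6 + 4 = 10 is not > 10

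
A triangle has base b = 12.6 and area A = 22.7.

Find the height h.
A = ½bh  →  h = 2A/b
h = 2·22.7/12.6 = 3.603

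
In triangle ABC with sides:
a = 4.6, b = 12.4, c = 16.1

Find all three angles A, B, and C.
By the law of cosines:
cos(A) = (b² + c² - a²)/(2bc) = 0.981291  →  A = 11.1°
cos(B) = (a² + c² - b²)/(2ac) = 0.854780  →  B = 31.26°
cos(C) = (a² + b² - c²)/(2ab) = -0.738867  →  C = 137.6°
Check: A + B + C = 180.0° ✓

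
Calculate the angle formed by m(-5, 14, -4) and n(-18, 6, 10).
m·n = 134, |m|² = 237, |n|² = 460
cos θ = 134/√109020 ≈ 0.4058
θ ≈ 66.06°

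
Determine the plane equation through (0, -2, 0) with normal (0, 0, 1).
d = n·P = (0)(0) + (0)(-2) + (1)(0) = 0
Plane: z = 0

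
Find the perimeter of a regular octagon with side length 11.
Perimeter = number of sides * side length
Perimeter = 8 * 11
Perimeter = 88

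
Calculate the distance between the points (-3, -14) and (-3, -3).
Using the distance formula: d = sqrt((x₂-x₁)² + (y₂-y₁)²)
dx = (-3) - (-3) = 0
dy = (-3) - (-14) = 11
d = sqrt(0² + 11²) = sqrt(0 + 121) = sqrt(121) = 11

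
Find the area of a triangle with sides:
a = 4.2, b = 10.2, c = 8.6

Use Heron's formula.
s = (a+b+c)/2 = (4.2+10.2+8.6)/2 = 11.5
A = √(s(s-a)(s-b)(s-c)) = √(11.5·7.3·1.3·2.9)
A = √316.492 = 17.79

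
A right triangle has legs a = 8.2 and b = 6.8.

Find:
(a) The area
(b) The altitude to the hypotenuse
(a) Area = ½ab = ½·8.2·6.8 = 27.88
(b) Hypotenuse c = √(8.2² + 6.8²) = √113.48 = 10.6527
    Area = ½·c·h_c  →  h_c = 2·Area/c = 2·27.88/10.6527 = 5.234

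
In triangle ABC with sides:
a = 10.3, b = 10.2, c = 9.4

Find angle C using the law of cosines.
cos(C) = (a² + b² - c²)/(2ab)
cos(C) = (10.3² + 10.2² - 9.4²)/(2·10.3·10.2) = 121.77/210.12 = 0.579526
C = arccos(0.579526) = 54.58°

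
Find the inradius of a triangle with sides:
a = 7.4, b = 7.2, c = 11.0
s = (a+b+c)/2 = (7.4+7.2+11.0)/2 = 12.8
Area = √(s(s-a)(s-b)(s-c)) = √(12.8·5.4·5.6·1.8) = 26.3956
r = Area/s = 26.3956/12.8 = 2.062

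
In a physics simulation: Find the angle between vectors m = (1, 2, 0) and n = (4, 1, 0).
m·n = 6, |m|² = 5, |n|² = 17
cos θ = 6/√85 ≈ 0.6508
θ ≈ 49.4°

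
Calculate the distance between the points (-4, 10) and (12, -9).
Using the distance formula: d = sqrt((x₂-x₁)² + (y₂-y₁)²)
dx = 12 - (-4) = 16
dy = (-9) - 10 = -19
d = sqrt(16² + (-19)²) = sqrt(256 + 361) = sqrt(617) = 24.84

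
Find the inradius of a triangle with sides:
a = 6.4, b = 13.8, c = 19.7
s = (a+b+c)/2 = (6.4+13.8+19.7)/2 = 19.95
Area = √(s(s-a)(s-b)(s-c)) = √(19.95·13.55·6.15·0.25) = 20.3868
r = Area/s = 20.3868/19.95 = 1.022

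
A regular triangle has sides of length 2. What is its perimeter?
Perimeter = number of sides * side length
Perimeter = 3 * 2
Perimeter = 6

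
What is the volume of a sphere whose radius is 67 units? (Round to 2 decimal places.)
Volume = (4/3) * pi * r³
Volume = (4/3) * pi * 67³
Volume = (4/3) * pi * 300763
Volume = 1259833.11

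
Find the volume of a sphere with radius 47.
Volume = (4/3) * pi * r³
Volume = (4/3) * pi * 47³
Volume = (4/3) * pi * 103823
Volume = 434892.77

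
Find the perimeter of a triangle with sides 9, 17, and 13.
Perimeter = sum of all sides
Perimeter = 9 + 17 + 13
Perimeter = 39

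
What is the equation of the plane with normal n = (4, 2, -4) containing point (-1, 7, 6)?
d = n·P = (4)(-1) + (2)(7) + (-4)(6) = -14
Plane: 4x + 2y - 4z = -14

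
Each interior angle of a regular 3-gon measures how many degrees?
Interior angle of a regular n-gon = (n-2)*180/n
Interior angle = (3-2)*180/3
Interior angle = 1*180/3
Interior angle = 180/3
Interior angle = 60 degrees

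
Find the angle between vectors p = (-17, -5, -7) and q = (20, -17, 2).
p·q = -269, |p|² = 363, |q|² = 693
cos θ = -269/√251559 ≈ -0.5363
θ ≈ 122.4°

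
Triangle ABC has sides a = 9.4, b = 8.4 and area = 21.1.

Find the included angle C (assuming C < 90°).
Area = ½ab·sin(C)  →  sin(C) = 2·Area/(ab)
sin(C) = 2·21.1/(9.4·8.4) = 0.534448
C = arcsin(0.534448) = 32.31°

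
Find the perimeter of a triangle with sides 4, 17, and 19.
Perimeter = sum of all sides
Perimeter = 4 + 17 + 19
Perimeter = 40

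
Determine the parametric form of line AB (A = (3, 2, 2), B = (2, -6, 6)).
Direction vector d = B - A = (-1, -8, 4)
x = 3 - t, y = 2 - 8t, z = 2 + 4t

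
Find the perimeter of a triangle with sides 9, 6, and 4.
Perimeter = sum of all sides
Perimeter = 9 + 6 + 4
Perimeter = 19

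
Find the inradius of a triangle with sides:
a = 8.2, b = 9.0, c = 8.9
s = (a+b+c)/2 = (8.2+9.0+8.9)/2 = 13.05
Area = √(s(s-a)(s-b)(s-c)) = √(13.05·4.85·4.05·4.15) = 32.6158
r = Area/s = 32.6158/13.05 = 2.499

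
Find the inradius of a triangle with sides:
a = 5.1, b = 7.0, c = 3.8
s = (a+b+c)/2 = (5.1+7.0+3.8)/2 = 7.95
Area = √(s(s-a)(s-b)(s-c)) = √(7.95·2.85·0.95·4.15) = 9.45131
r = Area/s = 9.45131/7.95 = 1.189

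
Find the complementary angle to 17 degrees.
Complementary angles sum to 90 degrees.
Other angle = 90 - 17
Other angle = 73 degrees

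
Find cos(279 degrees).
cos(279 degrees) = 0.1564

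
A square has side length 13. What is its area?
Area = s²
Area = 13²
Area = 169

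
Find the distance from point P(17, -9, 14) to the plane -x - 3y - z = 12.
d = |(-1)(17) + (-3)(-9) + (-1)(14) - (12)| / √((-1)² + (-3)² + (-1)²) = 16/√11 = 4.824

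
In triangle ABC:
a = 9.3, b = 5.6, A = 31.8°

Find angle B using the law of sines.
sin(B)/b = sin(A)/a
sin(B) = b·sin(A)/a = 5.6·sin(31.8°)/9.3 = 0.317307
B = arcsin(0.317307) = 18.5°  (b ≤ a, so B ≤ A and the acute solution is unique)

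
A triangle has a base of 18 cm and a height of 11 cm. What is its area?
Area = (1/2) * base * height
Area = (1/2) * 18 * 11
Area = 99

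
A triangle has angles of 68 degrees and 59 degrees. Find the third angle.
Sum of angles in a triangle = 180 degrees
Third angle = 180 - 68 - 59
Third angle = 53 degrees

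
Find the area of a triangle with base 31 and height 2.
Area = (1/2) * base * height
Area = (1/2) * 31 * 2
Area = 31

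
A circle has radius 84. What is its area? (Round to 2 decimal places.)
Area = pi * r²
Area = pi * 84²
Area = pi * 7056
Area = 22167.08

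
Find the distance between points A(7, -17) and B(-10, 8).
Using the distance formula: d = sqrt((x₂-x₁)² + (y₂-y₁)²)
dx = (-10) - 7 = -17
dy = 8 - (-17) = 25
d = sqrt((-17)² + 25²) = sqrt(289 + 625) = sqrt(914) = 30.23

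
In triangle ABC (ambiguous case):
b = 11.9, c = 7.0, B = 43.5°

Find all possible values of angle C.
sin(C)/c = sin(B)/b  →  sin(C) = c·sin(B)/b = 7.0·sin(43.5°)/11.9 = 0.404914
C₁ = arcsin(0.404914) = 23.89°,  C₂ = 180° - C₁ = 156.11°
Check C₂: A = 180° - 43.5° - 156.11° = -19.61° ≤ 0, rejected
C = 23.89° (one solution)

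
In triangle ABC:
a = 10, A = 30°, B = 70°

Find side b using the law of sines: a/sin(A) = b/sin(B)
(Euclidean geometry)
b = a·sin(B)/sin(A) = 10·sin(70°)/sin(30°)
b = 10·0.939693/0.500000 = 18.79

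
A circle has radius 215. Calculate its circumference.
Circumference = 2 * pi * r
Circumference = 2 * pi * 215
Circumference = 1350.88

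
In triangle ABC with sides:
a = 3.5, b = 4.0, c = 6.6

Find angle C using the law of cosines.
cos(C) = (a² + b² - c²)/(2ab)
cos(C) = (3.5² + 4.0² - 6.6²)/(2·3.5·4.0) = -15.31/28 = -0.546786
C = arccos(-0.546786) = 123.1°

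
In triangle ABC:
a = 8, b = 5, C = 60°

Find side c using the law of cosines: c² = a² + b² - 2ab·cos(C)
c² = 8² + 5² - 2·8·5·cos(60°)
c² = 64 + 25 - 80·0.5000 = 49
c = √49 = 7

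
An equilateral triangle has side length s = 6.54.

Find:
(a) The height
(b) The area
(a) Height h = s·√3/2 = 6.54·√3/2 = 5.664
(b) Area = (√3/4)·s² = (√3/4)·6.54² = (√3/4)·42.7716 = 18.52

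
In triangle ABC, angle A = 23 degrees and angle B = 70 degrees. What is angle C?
Sum of angles in a triangle = 180 degrees
Third angle = 180 - 23 - 70
Third angle = 87 degrees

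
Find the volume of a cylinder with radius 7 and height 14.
Volume = pi * r² * h
Volume = pi * 7² * 14
Volume = pi * 49 * 14
Volume = pi * 686
Volume = 2155.13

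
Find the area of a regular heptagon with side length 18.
For a regular 7-gon with side length s = 18:
Apothem a = s / (2*tan(pi/7)) = 18 / (2*tan(pi/7)) ≈ 18.6887
Perimeter P = 7 * 18 = 126
Area = (1/2) * P * a = (1/2) * 126 * 18.6887 = 1177.39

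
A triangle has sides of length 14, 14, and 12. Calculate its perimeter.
Perimeter = sum of all sides
Perimeter = 14 + 14 + 12
Perimeter = 40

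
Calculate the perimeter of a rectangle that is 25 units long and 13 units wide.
Perimeter = 2 * (length + width)
Perimeter = 2 * (25 + 13)
Perimeter = 2 * 38
Perimeter = 76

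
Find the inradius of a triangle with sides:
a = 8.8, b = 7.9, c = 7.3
s = (a+b+c)/2 = (8.8+7.9+7.3)/2 = 12
Area = √(s(s-a)(s-b)(s-c)) = √(12·3.2·4.1·4.7) = 27.2024
r = Area/s = 27.2024/12 = 2.267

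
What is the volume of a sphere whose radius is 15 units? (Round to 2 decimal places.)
Volume = (4/3) * pi * r³
Volume = (4/3) * pi * 15³
Volume = (4/3) * pi * 3375
Volume = 14137.17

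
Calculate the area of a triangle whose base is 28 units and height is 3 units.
Area = (1/2) * base * height
Area = (1/2) * 28 * 3
Area = 42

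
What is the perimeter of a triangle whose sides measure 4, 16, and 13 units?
Perimeter = sum of all sides
Perimeter = 4 + 16 + 13
Perimeter = 33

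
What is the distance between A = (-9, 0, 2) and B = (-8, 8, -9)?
d = √[(1)² + (8)² + (-11)²] = √186 = 13.64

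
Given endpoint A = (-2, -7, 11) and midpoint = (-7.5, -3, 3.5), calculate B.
B = (2×(-7.5) - (-2), 2×(-3) - (-7), 2×3.5 - 11) = (-13, 1, -4)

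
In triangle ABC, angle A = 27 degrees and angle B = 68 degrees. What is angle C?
Sum of angles in a triangle = 180 degrees
Third angle = 180 - 27 - 68
Third angle = 85 degrees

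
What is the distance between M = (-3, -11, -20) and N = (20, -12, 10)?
d = √[(23)² + (-1)² + (30)²] = √1430 = 37.82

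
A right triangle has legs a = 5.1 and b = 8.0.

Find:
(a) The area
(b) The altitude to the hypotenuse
(a) Area = ½ab = ½·5.1·8.0 = 20.4
(b) Hypotenuse c = √(5.1² + 8.0²) = √90.01 = 9.48736
    Area = ½·c·h_c  →  h_c = 2·Area/c = 2·20.4/9.48736 = 4.3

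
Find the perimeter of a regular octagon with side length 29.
Perimeter = number of sides * side length
Perimeter = 8 * 29
Perimeter = 232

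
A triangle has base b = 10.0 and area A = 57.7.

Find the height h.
A = ½bh  →  h = 2A/b
h = 2·57.7/10.0 = 11.54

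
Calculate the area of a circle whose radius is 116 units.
Area = pi * r²
Area = pi * 116²
Area = pi * 13456
Area = 42273.27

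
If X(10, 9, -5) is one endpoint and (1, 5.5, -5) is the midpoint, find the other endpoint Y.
Y = (2×1 - 10, 2×5.5 - 9, 2×(-5) - (-5)) = (-8, 2, -5)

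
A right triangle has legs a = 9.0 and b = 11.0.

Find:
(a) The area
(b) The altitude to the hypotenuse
(a) Area = ½ab = ½·9.0·11.0 = 49.5
(b) Hypotenuse c = √(9.0² + 11.0²) = √202 = 14.2127
    Area = ½·c·h_c  →  h_c = 2·Area/c = 2·49.5/14.2127 = 6.966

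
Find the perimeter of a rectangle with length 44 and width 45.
Perimeter = 2 * (length + width)
Perimeter = 2 * (44 + 45)
Perimeter = 2 * 89
Perimeter = 178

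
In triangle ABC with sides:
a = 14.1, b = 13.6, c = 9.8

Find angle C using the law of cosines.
cos(C) = (a² + b² - c²)/(2ab)
cos(C) = (14.1² + 13.6² - 9.8²)/(2·14.1·13.6) = 287.73/383.52 = 0.750235
C = arccos(0.750235) = 41.39°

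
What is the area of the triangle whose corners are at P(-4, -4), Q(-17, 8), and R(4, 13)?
Using the coordinate formula: Area = (1/2)|x₁(y₂-y₃) + x₂(y₃-y₁) + x₃(y₁-y₂)|
Area = (1/2)|(-4)(8-13) + (-17)(13-(-4)) + 4((-4)-8)|
Area = (1/2)|(-4)*(-5) + (-17)*17 + 4*(-12)|
Area = (1/2)|20 + (-289) + (-48)|
Area = (1/2)*317 = 158.50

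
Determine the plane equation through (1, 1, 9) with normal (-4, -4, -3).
d = n·P = (-4)(1) + (-4)(1) + (-3)(9) = -35
Plane: -4x - 4y - 3z = -35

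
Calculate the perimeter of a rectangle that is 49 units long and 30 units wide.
Perimeter = 2 * (length + width)
Perimeter = 2 * (49 + 30)
Perimeter = 2 * 79
Perimeter = 158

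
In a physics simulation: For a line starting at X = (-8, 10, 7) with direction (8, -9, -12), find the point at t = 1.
P(1) = (-8 + 8(1), 10 + (-9)(1), 7 + (-12)(1)) = (0, 1, -5)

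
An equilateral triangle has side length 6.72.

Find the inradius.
For an equilateral triangle, r = s/(2√3) where s is the side.
r = 6.72/(2√3) = 6.72/3.464102 = 1.94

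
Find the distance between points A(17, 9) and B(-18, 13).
Using the distance formula: d = sqrt((x₂-x₁)² + (y₂-y₁)²)
dx = (-18) - 17 = -35
dy = 13 - 9 = 4
d = sqrt((-35)² + 4²) = sqrt(1225 + 16) = sqrt(1241) = 35.23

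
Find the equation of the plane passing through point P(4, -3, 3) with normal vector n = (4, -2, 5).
d = n·P = (4)(4) + (-2)(-3) + (5)(3) = 37
Plane: 4x - 2y + 5z = 37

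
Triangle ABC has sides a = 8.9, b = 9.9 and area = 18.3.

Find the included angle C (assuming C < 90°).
Area = ½ab·sin(C)  →  sin(C) = 2·Area/(ab)
sin(C) = 2·18.3/(8.9·9.9) = 0.415390
C = arcsin(0.415390) = 24.54°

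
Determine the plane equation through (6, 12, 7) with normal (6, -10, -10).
d = n·P = (6)(6) + (-10)(12) + (-10)(7) = -154
Plane: 6x - 10y - 10z = -154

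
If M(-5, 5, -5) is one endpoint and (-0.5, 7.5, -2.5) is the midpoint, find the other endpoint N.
N = (2×(-0.5) - (-5), 2×7.5 - 5, 2×(-2.5) - (-5)) = (4, 10, 0)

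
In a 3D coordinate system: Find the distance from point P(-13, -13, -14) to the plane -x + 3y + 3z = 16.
d = |(-1)(-13) + 3(-13) + 3(-14) - (16)| / √((-1)² + 3² + 3²) = 84/√19 = 19.27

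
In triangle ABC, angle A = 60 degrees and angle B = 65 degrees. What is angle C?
Sum of angles in a triangle = 180 degrees
Third angle = 180 - 60 - 65
Third angle = 55 degrees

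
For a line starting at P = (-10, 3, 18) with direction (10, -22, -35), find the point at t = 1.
P(1) = (-10 + 10(1), 3 + (-22)(1), 18 + (-35)(1)) = (0, -19, -17)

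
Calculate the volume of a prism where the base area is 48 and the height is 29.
Volume = base area * height
Volume = 48 * 29
Volume = 1392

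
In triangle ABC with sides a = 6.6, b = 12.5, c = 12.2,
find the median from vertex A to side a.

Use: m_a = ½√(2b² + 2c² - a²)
m_a = ½√(2·12.5² + 2·12.2² - 6.6²)
m_a = ½√(312.5 + 297.68 - 43.56) = ½√566.62 = 11.9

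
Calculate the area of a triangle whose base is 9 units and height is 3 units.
Area = (1/2) * base * height
Area = (1/2) * 9 * 3
Area = 13.50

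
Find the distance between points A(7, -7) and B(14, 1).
Using the distance formula: d = sqrt((x₂-x₁)² + (y₂-y₁)²)
dx = 14 - 7 = 7
dy = 1 - (-7) = 8
d = sqrt(7² + 8²) = sqrt(49 + 64) = sqrt(113) = 10.63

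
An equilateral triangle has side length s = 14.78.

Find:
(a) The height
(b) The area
(a) Height h = s·√3/2 = 14.78·√3/2 = 12.8
(b) Area = (√3/4)·s² = (√3/4)·14.78² = (√3/4)·218.448 = 94.59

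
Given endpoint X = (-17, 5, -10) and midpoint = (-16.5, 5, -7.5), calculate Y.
Y = (2×(-16.5) - (-17), 2×5 - 5, 2×(-7.5) - (-10)) = (-16, 5, -5)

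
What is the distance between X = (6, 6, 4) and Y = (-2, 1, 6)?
d = √[(-8)² + (-5)² + (2)²] = √93 = 9.644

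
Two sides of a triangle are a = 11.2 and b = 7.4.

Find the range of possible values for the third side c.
By the triangle inequality: |a - b| < c < a + b
|11.2 - 7.4| < c < 11.2 + 7.4
3.8 < c < 18.6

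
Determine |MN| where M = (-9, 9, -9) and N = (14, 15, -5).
d = √[(23)² + (6)² + (4)²] = √581 = 24.1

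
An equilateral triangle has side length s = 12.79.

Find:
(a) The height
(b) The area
(a) Height h = s·√3/2 = 12.79·√3/2 = 11.08
(b) Area = (√3/4)·s² = (√3/4)·12.79² = (√3/4)·163.584 = 70.83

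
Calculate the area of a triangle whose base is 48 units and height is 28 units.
Area = (1/2) * base * height
Area = (1/2) * 48 * 28
Area = 672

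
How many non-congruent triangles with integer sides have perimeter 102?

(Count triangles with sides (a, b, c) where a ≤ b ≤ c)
With a ≤ b ≤ c and a + b + c = 102, the triangle inequality a + b > c gives c < 102/2, so c ≤ 50.
Iterate a from 1 to ⌊p/3⌋ = 34; for each a, b ranges from a to ⌊(p−a)/2⌋ with c = p − a − b, keeping only c ≥ b.
Triples: (2, 50, 50), (3, 49, 50), (4, 48, 50), …
Count = 217 triangles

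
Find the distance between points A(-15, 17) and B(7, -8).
Using the distance formula: d = sqrt((x₂-x₁)² + (y₂-y₁)²)
dx = 7 - (-15) = 22
dy = (-8) - 17 = -25
d = sqrt(22² + (-25)²) = sqrt(484 + 625) = sqrt(1109) = 33.30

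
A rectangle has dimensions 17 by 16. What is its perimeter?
Perimeter = 2 * (length + width)
Perimeter = 2 * (17 + 16)
Perimeter = 2 * 33
Perimeter = 66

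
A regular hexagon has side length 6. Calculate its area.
For a regular 6-gon with side length s = 6:
Apothem a = s / (2*tan(pi/6)) = 6 / (2*tan(pi/6)) ≈ 5.1962
Perimeter P = 6 * 6 = 36
Area = (1/2) * P * a = (1/2) * 36 * 5.1962 = 93.53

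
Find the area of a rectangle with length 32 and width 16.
Area = length * width
Area = 32 * 16
Area = 512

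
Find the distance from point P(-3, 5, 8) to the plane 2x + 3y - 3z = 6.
d = |2(-3) + 3(5) + (-3)(8) - (6)| / √(2² + 3² + (-3)²) = 21/√22 = 4.477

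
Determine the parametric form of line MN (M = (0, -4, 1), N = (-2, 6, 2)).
Direction vector d = N - M = (-2, 10, 1)
x = 0 - 2t, y = -4 + 10t, z = 1 + t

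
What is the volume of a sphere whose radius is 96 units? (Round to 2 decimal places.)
Volume = (4/3) * pi * r³
Volume = (4/3) * pi * 96³
Volume = (4/3) * pi * 884736
Volume = 3705973.49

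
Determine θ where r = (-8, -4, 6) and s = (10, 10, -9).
r·s = -174, |r|² = 116, |s|² = 281
cos θ = -174/√32596 ≈ -0.9638
θ ≈ 164.5°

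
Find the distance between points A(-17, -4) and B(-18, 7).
Using the distance formula: d = sqrt((x₂-x₁)² + (y₂-y₁)²)
dx = (-18) - (-17) = -1
dy = 7 - (-4) = 11
d = sqrt((-1)² + 11²) = sqrt(1 + 121) = sqrt(122) = 11.05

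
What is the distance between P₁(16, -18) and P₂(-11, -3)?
Using the distance formula: d = sqrt((x₂-x₁)² + (y₂-y₁)²)
dx = (-11) - 16 = -27
dy = (-3) - (-18) = 15
d = sqrt((-27)² + 15²) = sqrt(729 + 225) = sqrt(954) = 30.89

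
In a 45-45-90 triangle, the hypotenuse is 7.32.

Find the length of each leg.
In a 45-45-90 triangle, hypotenuse = leg·√2  →  leg = hypotenuse/√2
leg = 7.32/√2 = 5.176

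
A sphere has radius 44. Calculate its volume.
Volume = (4/3) * pi * r³
Volume = (4/3) * pi * 44³
Volume = (4/3) * pi * 85184
Volume = 356817.90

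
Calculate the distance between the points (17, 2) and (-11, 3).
Using the distance formula: d = sqrt((x₂-x₁)² + (y₂-y₁)²)
dx = (-11) - 17 = -28
dy = 3 - 2 = 1
d = sqrt((-28)² + 1²) = sqrt(784 + 1) = sqrt(785) = 28.02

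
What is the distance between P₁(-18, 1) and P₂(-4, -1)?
Using the distance formula: d = sqrt((x₂-x₁)² + (y₂-y₁)²)
dx = (-4) - (-18) = 14
dy = (-1) - 1 = -2
d = sqrt(14² + (-2)²) = sqrt(196 + 4) = sqrt(200) = 14.14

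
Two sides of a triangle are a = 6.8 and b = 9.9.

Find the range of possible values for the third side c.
By the triangle inequality: |a - b| < c < a + b
|6.8 - 9.9| < c < 6.8 + 9.9
3.1 < c < 16.7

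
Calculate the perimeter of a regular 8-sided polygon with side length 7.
Perimeter = number of sides * side length
Perimeter = 8 * 7
Perimeter = 56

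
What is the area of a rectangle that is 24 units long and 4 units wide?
Area = length * width
Area = 24 * 4
Area = 96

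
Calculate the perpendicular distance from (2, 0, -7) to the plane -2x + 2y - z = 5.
d = |(-2)(2) + 2(0) + (-1)(-7) - (5)| / √((-2)² + 2² + (-1)²) = 2/√9 = 0.6667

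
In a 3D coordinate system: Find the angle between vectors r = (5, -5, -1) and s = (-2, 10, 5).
r·s = -65, |r|² = 51, |s|² = 129
cos θ = -65/√6579 ≈ -0.8014
θ ≈ 143.3°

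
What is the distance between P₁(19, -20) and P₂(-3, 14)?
Using the distance formula: d = sqrt((x₂-x₁)² + (y₂-y₁)²)
dx = (-3) - 19 = -22
dy = 14 - (-20) = 34
d = sqrt((-22)² + 34²) = sqrt(484 + 1156) = sqrt(1640) = 40.50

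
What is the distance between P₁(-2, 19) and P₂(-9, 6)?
Using the distance formula: d = sqrt((x₂-x₁)² + (y₂-y₁)²)
dx = (-9) - (-2) = -7
dy = 6 - 19 = -13
d = sqrt((-7)² + (-13)²) = sqrt(49 + 169) = sqrt(218) = 14.76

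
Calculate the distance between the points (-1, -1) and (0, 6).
Using the distance formula: d = sqrt((x₂-x₁)² + (y₂-y₁)²)
dx = 0 - (-1) = 1
dy = 6 - (-1) = 7
d = sqrt(1² + 7²) = sqrt(1 + 49) = sqrt(50) = 7.07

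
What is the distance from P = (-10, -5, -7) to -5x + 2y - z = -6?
d = |(-5)(-10) + 2(-5) + (-1)(-7) - (-6)| / √((-5)² + 2² + (-1)²) = 53/√30 = 9.676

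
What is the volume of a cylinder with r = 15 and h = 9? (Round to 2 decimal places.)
Volume = pi * r² * h
Volume = pi * 15² * 9
Volume = pi * 225 * 9
Volume = pi * 2025
Volume = 6361.73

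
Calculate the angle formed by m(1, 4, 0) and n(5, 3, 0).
m·n = 17, |m|² = 17, |n|² = 34
cos θ = 17/√578 ≈ 0.7071
θ ≈ 45.0°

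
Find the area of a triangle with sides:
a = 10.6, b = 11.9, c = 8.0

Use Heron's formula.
s = (a+b+c)/2 = (10.6+11.9+8.0)/2 = 15.25
A = √(s(s-a)(s-b)(s-c)) = √(15.25·4.65·3.35·7.25)
A = √1722.29 = 41.5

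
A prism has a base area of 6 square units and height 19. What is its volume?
Volume = base area * height
Volume = 6 * 19
Volume = 114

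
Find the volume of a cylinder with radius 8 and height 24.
Volume = pi * r² * h
Volume = pi * 8² * 24
Volume = pi * 64 * 24
Volume = pi * 1536
Volume = 4825.49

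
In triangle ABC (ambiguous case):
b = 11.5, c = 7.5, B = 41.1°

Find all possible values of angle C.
sin(C)/c = sin(B)/b  →  sin(C) = c·sin(B)/b = 7.5·sin(41.1°)/11.5 = 0.428723
C₁ = arcsin(0.428723) = 25.39°,  C₂ = 180° - C₁ = 154.61°
Check C₂: A = 180° - 41.1° - 154.61° = -15.71° ≤ 0, rejected
C = 25.39° (one solution)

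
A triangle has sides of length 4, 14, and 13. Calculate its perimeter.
Perimeter = sum of all sides
Perimeter = 4 + 14 + 13
Perimeter = 31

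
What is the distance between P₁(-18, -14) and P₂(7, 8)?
Using the distance formula: d = sqrt((x₂-x₁)² + (y₂-y₁)²)
dx = 7 - (-18) = 25
dy = 8 - (-14) = 22
d = sqrt(25² + 22²) = sqrt(625 + 484) = sqrt(1109) = 33.30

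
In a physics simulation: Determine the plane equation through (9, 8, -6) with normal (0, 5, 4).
d = n·P = (0)(9) + (5)(8) + (4)(-6) = 16
Plane: 5y + 4z = 16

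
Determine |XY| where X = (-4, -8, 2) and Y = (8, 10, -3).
d = √[(12)² + (18)² + (-5)²] = √493 = 22.2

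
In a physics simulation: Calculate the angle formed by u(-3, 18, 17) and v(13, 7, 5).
u·v = 172, |u|² = 622, |v|² = 243
cos θ = 172/√151146 ≈ 0.4424
θ ≈ 63.74°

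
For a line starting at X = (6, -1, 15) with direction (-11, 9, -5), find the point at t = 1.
P(1) = (6 + (-11)(1), -1 + 9(1), 15 + (-5)(1)) = (-5, 8, 10)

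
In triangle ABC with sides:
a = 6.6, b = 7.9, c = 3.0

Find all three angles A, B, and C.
By the law of cosines:
cos(A) = (b² + c² - a²)/(2bc) = 0.587553  →  A = 54.02°
cos(B) = (a² + c² - b²)/(2ac) = -0.248737  →  B = 104.4°
cos(C) = (a² + b² - c²)/(2ab) = 0.929900  →  C = 21.58°
Check: A + B + C = 180.0° ✓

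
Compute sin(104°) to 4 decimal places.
sin(104 degrees) = 0.9703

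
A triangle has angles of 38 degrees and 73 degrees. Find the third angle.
Sum of angles in a triangle = 180 degrees
Third angle = 180 - 38 - 73
Third angle = 69 degrees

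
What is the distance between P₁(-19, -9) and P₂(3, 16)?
Using the distance formula: d = sqrt((x₂-x₁)² + (y₂-y₁)²)
dx = 3 - (-19) = 22
dy = 16 - (-9) = 25
d = sqrt(22² + 25²) = sqrt(484 + 625) = sqrt(1109) = 33.30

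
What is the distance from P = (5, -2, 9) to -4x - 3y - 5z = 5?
d = |(-4)(5) + (-3)(-2) + (-5)(9) - (5)| / √((-4)² + (-3)² + (-5)²) = 64/√50 = 9.051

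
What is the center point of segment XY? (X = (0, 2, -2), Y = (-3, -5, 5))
Midpoint = ((0-3)/2, (2-5)/2, (-2+5)/2) = (-1.5, -1.5, 1.5)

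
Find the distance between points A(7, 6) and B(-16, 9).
Using the distance formula: d = sqrt((x₂-x₁)² + (y₂-y₁)²)
dx = (-16) - 7 = -23
dy = 9 - 6 = 3
d = sqrt((-23)² + 3²) = sqrt(529 + 9) = sqrt(538) = 23.19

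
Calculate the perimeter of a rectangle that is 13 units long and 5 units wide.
Perimeter = 2 * (length + width)
Perimeter = 2 * (13 + 5)
Perimeter = 2 * 18
Perimeter = 36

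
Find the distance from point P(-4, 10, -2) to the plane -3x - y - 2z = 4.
d = |(-3)(-4) + (-1)(10) + (-2)(-2) - (4)| / √((-3)² + (-1)² + (-2)²) = 2/√14 = 0.5345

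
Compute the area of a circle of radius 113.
Area = pi * r²
Area = pi * 113²
Area = pi * 12769
Area = 40115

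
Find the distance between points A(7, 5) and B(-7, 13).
Using the distance formula: d = sqrt((x₂-x₁)² + (y₂-y₁)²)
dx = (-7) - 7 = -14
dy = 13 - 5 = 8
d = sqrt((-14)² + 8²) = sqrt(196 + 64) = sqrt(260) = 16.12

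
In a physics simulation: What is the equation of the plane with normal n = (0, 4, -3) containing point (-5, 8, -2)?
d = n·P = (0)(-5) + (4)(8) + (-3)(-2) = 38
Plane: 4y - 3z = 38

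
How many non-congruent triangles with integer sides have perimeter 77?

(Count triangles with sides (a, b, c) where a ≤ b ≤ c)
With a ≤ b ≤ c and a + b + c = 77, the triangle inequality a + b > c gives c < 77/2, so c ≤ 38.
Iterate a from 1 to ⌊p/3⌋ = 25; for each a, b ranges from a to ⌊(p−a)/2⌋ with c = p − a − b, keeping only c ≥ b.
Triples: (1, 38, 38), (2, 37, 38), (3, 36, 38), …
Count = 133 triangles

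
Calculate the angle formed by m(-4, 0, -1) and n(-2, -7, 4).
m·n = 4, |m|² = 17, |n|² = 69
cos θ = 4/√1173 ≈ 0.1168
θ ≈ 83.29°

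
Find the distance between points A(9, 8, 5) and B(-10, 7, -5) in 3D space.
d = √[(-19)² + (-1)² + (-10)²] = √462 = 21.49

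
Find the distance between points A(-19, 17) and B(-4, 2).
Using the distance formula: d = sqrt((x₂-x₁)² + (y₂-y₁)²)
dx = (-4) - (-19) = 15
dy = 2 - 17 = -15
d = sqrt(15² + (-15)²) = sqrt(225 + 225) = sqrt(450) = 21.21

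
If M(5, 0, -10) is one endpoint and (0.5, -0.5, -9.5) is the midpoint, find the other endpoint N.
N = (2×0.5 - 5, 2×(-0.5) - 0, 2×(-9.5) - (-10)) = (-4, -1, -9)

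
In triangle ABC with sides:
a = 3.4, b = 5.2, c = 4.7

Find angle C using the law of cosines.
cos(C) = (a² + b² - c²)/(2ab)
cos(C) = (3.4² + 5.2² - 4.7²)/(2·3.4·5.2) = 16.51/35.36 = 0.466912
C = arccos(0.466912) = 62.17°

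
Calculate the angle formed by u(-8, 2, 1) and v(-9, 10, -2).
u·v = 90, |u|² = 69, |v|² = 185
cos θ = 90/√12765 ≈ 0.7966
θ ≈ 37.19°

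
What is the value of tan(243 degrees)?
tan(243 degrees) = 1.9626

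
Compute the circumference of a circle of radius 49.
Circumference = 2 * pi * r
Circumference = 2 * pi * 49
Circumference = 307.88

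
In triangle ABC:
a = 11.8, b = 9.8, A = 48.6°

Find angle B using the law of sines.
sin(B)/b = sin(A)/a
sin(B) = b·sin(A)/a = 9.8·sin(48.6°)/11.8 = 0.622974
B = arcsin(0.622974) = 38.53°  (b ≤ a, so B ≤ A and the acute solution is unique)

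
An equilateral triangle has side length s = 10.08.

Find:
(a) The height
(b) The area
(a) Height h = s·√3/2 = 10.08·√3/2 = 8.73
(b) Area = (√3/4)·s² = (√3/4)·10.08² = (√3/4)·101.606 = 44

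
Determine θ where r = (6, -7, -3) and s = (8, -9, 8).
r·s = 87, |r|² = 94, |s|² = 209
cos θ = 87/√19646 ≈ 0.6207
θ ≈ 51.63°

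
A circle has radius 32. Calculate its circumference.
Circumference = 2 * pi * r
Circumference = 2 * pi * 32
Circumference = 201.06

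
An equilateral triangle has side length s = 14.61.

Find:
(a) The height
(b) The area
(a) Height h = s·√3/2 = 14.61·√3/2 = 12.65
(b) Area = (√3/4)·s² = (√3/4)·14.61² = (√3/4)·213.452 = 92.43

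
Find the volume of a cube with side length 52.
Volume = s³
Volume = 52³
Volume = 140608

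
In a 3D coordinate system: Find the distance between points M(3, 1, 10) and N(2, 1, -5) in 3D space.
d = √[(-1)² + (0)² + (-15)²] = √226 = 15.03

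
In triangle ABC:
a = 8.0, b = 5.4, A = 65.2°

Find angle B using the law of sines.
sin(B)/b = sin(A)/a
sin(B) = b·sin(A)/a = 5.4·sin(65.2°)/8.0 = 0.612750
B = arcsin(0.612750) = 37.79°  (b ≤ a, so B ≤ A and the acute solution is unique)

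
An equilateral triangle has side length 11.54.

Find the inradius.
For an equilateral triangle, r = s/(2√3) where s is the side.
r = 11.54/(2√3) = 11.54/3.464102 = 3.331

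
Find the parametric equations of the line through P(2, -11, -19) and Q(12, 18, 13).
Direction vector d = Q - P = (10, 29, 32)
x = 2 + 10t, y = -11 + 29t, z = -19 + 32t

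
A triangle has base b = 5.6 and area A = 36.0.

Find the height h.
A = ½bh  →  h = 2A/b
h = 2·36.0/5.6 = 12.86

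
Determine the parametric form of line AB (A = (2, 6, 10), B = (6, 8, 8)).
Direction vector d = B - A = (4, 2, -2)
x = 2 + 4t, y = 6 + 2t, z = 10 - 2t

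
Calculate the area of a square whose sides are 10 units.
Area = s²
Area = 10²
Area = 100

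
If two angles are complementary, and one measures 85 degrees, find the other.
Complementary angles sum to 90 degrees.
Other angle = 90 - 85
Other angle = 5 degrees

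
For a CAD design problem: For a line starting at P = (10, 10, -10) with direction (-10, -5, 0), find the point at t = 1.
P(1) = (10 + (-10)(1), 10 + (-5)(1), -10 + 0(1)) = (0, 5, -10)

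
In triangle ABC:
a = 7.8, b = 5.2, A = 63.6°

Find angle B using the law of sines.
sin(B)/b = sin(A)/a
sin(B) = b·sin(A)/a = 5.2·sin(63.6°)/7.8 = 0.597141
B = arcsin(0.597141) = 36.67°  (b ≤ a, so B ≤ A and the acute solution is unique)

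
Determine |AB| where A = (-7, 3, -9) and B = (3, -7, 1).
d = √[(10)² + (-10)² + (10)²] = √300 = 17.32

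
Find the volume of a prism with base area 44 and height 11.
Volume = base area * height
Volume = 44 * 11
Volume = 484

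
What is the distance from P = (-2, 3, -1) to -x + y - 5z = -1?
d = |(-1)(-2) + 1(3) + (-5)(-1) - (-1)| / √((-1)² + 1² + (-5)²) = 11/√27 = 2.117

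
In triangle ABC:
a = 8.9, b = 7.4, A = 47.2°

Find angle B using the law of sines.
sin(B)/b = sin(A)/a
sin(B) = b·sin(A)/a = 7.4·sin(47.2°)/8.9 = 0.610068
B = arcsin(0.610068) = 37.59°  (b ≤ a, so B ≤ A and the acute solution is unique)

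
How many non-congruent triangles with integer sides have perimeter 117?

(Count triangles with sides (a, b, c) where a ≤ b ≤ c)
With a ≤ b ≤ c and a + b + c = 117, the triangle inequality a + b > c gives c < 117/2, so c ≤ 58.
Iterate a from 1 to ⌊p/3⌋ = 39; for each a, b ranges from a to ⌊(p−a)/2⌋ with c = p − a − b, keeping only c ≥ b.
Triples: (1, 58, 58), (2, 57, 58), (3, 56, 58), …
Count = 300 triangles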